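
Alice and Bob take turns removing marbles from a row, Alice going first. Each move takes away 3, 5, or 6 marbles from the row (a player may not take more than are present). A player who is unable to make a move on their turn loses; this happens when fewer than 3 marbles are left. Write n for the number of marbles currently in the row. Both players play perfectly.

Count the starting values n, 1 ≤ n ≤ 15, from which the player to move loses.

5

Compute win/loss labels from the base case upward. A position with no move is L. Any other position is W if it can reach an L in one move, else L.
n=0: no move → L
n=1: no move → L
n=2: no move → L
n=3: W (go to 0, an L position)
n=4: W (go to 1, an L position)
n=5: W (go to 2, an L position)
n=6: W (go to 1, an L position)
n=7: W (go to 2, an L position)
n=8: W (go to 2, an L position)
n=9: L (options 6(W), 4(W), 3(W) are all W)
n=10: L (options 7(W), 5(W), 4(W) are all W)
n=11: L (options 8(W), 6(W), 5(W) are all W)
n=12: W (go to 9, an L position)
n=13: W (go to 10, an L position)
n=14: W (go to 11, an L position)
n=15: W (go to 10, an L position)
L entries with 1 ≤ n ≤ 15 (n=0 is outside the asked range and is not counted): n = 1, 2, 9, 10, 11; that makes 5.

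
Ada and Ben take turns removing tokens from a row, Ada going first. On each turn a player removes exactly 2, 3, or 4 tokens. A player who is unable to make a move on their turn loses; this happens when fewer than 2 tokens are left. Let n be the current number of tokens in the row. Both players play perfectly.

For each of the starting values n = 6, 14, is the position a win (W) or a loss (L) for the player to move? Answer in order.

6: L, 14: W

Positions with no move are L. A position that does have a move is losing for the player to move precisely when every available move leads to a winning position for the opponent. Fill in the labels:
n=0: no move → L
n=1: no move → L
n=2: →0(L), so W
n=3: →1(L), so W
n=4: →1(L), so W
n=5: →1(L), so W
n=6: →4(W), 3(W), 2(W) — all W, so L
n=7: →5(W), 4(W), 3(W) — all W, so L
n=8: →6(L), so W
n=9: →7(L), so W
n=10: →7(L), so W
n=11: →7(L), so W
n=12: →10(W), 9(W), 8(W) — all W, so L
n=13: →11(W), 10(W), 9(W) — all W, so L
n=14: →12(L), so W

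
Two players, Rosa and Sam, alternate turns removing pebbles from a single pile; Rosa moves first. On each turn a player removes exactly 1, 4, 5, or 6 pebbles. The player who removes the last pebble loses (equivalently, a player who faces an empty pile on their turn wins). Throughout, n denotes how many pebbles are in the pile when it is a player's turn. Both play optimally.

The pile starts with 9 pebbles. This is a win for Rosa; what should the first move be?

Remove 6, leaving 3.

Classify positions by backward induction: terminal positions (no move available) are W. From any other position, the mover wins iff some move reaches an L.
n=0: no move; the opponent has just taken the last pebble and therefore loses → W
n=1: →0(W) only, which is W, so L
n=2: →1(L), so W
n=3: →2(W) only, which is W, so L
n=4: →3(L), so W
n=5: →1(L), so W
n=6: →1(L), so W
n=7: →3(L), so W
n=8: →3(L), so W
n=9: →3(L), so W
From 9, the L positions reachable in one move are: 3.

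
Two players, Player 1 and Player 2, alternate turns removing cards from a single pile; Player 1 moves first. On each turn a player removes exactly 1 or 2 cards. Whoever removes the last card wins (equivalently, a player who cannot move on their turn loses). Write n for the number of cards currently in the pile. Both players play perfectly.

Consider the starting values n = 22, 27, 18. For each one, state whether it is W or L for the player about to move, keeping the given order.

Work bottom-up. With no move the player to move loses. Otherwise the position is W if at least one move leads to an L position for the opponent, and L if every move leads to a W.
n=0: no move → L
n=1: reaches L-position 0 → W
n=2: reaches L-position 0 → W
n=3: only reaches 2(W), 1(W), all W → L
n=4: reaches L-position 3 → W
n=5: reaches L-position 3 → W
n=6: only reaches 5(W), 4(W), all W → L
n=7: reaches L-position 6 → W
n=8: reaches L-position 6 → W
n=9: only reaches 8(W), 7(W), all W → L
n=10: reaches L-position 9 → W
n=11: reaches L-position 9 → W
n=12: only reaches 11(W), 10(W), all W → L
n=13: reaches L-position 12 → W
n=14: reaches L-position 12 → W
n=15: only reaches 14(W), 13(W), all W → L
n=16: reaches L-position 15 → W
n=17: reaches L-position 15 → W
n=18: only reaches 17(W), 16(W), all W → L
n=19: reaches L-position 18 → W
n=20: reaches L-position 18 → W
n=21: only reaches 20(W), 19(W), all W → L
n=22: reaches L-position 21 → W
n=23: reaches L-position 21 → W
n=24: only reaches 23(W), 22(W), all W → L
n=25: reaches L-position 24 → W
n=26: reaches L-position 24 → W
n=27: only reaches 26(W), 25(W), all W → L

22: W, 27: L, 18: L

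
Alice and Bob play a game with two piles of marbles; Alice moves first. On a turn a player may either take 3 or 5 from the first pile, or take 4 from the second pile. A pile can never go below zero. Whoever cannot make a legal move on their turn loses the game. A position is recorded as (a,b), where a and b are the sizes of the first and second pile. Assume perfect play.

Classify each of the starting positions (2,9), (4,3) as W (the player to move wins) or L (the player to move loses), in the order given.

Classify positions by backward induction: terminal positions (no move available) are L. From any other position, the mover wins iff some move reaches an L.
No move ever increases a pile, so every position that can arise here has a ≤ 4 and b ≤ 9; it is enough to label the cells with 0 ≤ a ≤ 4 and 0 ≤ b ≤ 9.
Every move lowers a or b (never raises either), so fill the grid row by row in increasing a, and left to right within a row: each cell's successors are then already labelled.
      b=0  b=1  b=2  b=3  b=4  b=5  b=6  b=7  b=8  b=9
a=0:    L    L    L    L    W    W    W    W    L    L
a=1:    L    L    L    L    W    W    W    W    L    L
a=2:    L    L    L    L    W    W    W    W    L    L
a=3:    W    W    W    W    L    L    L    L    W    W
a=4:    W    W    W    W    L    L    L    L    W    W
Cells with no legal move (terminal, hence L): (0,0), (0,1), (0,2), (0,3), (1,0), (1,1), (1,2), (1,3), (2,0), (2,1), (2,2), (2,3).
The remaining L cells, each justified by listing all of its moves:
(0,8): only reaches (0,4)(W), which is W → L
(0,9): only reaches (0,5)(W), which is W → L
(1,8): only reaches (1,4)(W), which is W → L
(1,9): only reaches (1,5)(W), which is W → L
(2,8): only reaches (2,4)(W), which is W → L
(2,9): only reaches (2,5)(W), which is W → L
(3,4): only reaches (0,4)(W), (3,0)(W), all W → L
(3,5): only reaches (0,5)(W), (3,1)(W), all W → L
(3,6): only reaches (0,6)(W), (3,2)(W), all W → L
(3,7): only reaches (0,7)(W), (3,3)(W), all W → L
(4,4): only reaches (1,4)(W), (4,0)(W), all W → L
(4,5): only reaches (1,5)(W), (4,1)(W), all W → L
(4,6): only reaches (1,6)(W), (4,2)(W), all W → L
(4,7): only reaches (1,7)(W), (4,3)(W), all W → L
Every other cell has at least one move into one of the L cells above, so it is W.
(2,9): one of the L cells justified above, so L
(4,3): the move to (1,3) reaches an L cell, so W

(2,9): L, (4,3): W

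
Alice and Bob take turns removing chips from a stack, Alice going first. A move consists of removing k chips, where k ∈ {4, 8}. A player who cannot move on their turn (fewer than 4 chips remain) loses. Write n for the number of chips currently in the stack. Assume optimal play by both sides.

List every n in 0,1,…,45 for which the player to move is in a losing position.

0, 1, 2, 3, 12, 13, 14, 15, 24, 25, 26, 27, 36, 37, 38, 39

Use the standard recursion: the mover loses at a terminal position; elsewhere, the mover wins exactly when some move hands the opponent an L position.
n=0: no move → L
n=1: no move → L
n=2: no move → L
n=3: no move → L
n=4: W (go to 0, an L position)
n=5: W (go to 1, an L position)
n=6: W (go to 2, an L position)
n=7: W (go to 3, an L position)
n=8: W (go to 0, an L position)
n=9: W (go to 1, an L position)
n=10: W (go to 2, an L position)
n=11: W (go to 3, an L position)
n=12: L (options 8(W), 4(W) are all W)
n=13: L (options 9(W), 5(W) are all W)
n=14: L (options 10(W), 6(W) are all W)
n=15: L (options 11(W), 7(W) are all W)
n=16: W (go to 12, an L position)
n=17: W (go to 13, an L position)
n=18: W (go to 14, an L position)
n=19: W (go to 15, an L position)
n=20: W (go to 12, an L position)
n=21: W (go to 13, an L position)
n=22: W (go to 14, an L position)
n=23: W (go to 15, an L position)
n=24: L (options 20(W), 16(W) are all W)
n=25: L (options 21(W), 17(W) are all W)
n=26: L (options 22(W), 18(W) are all W)
n=27: L (options 23(W), 19(W) are all W)
n=28: W (go to 24, an L position)
n=29: W (go to 25, an L position)
n=30: W (go to 26, an L position)
n=31: W (go to 27, an L position)
n=32: W (go to 24, an L position)
n=33: W (go to 25, an L position)
n=34: W (go to 26, an L position)
n=35: W (go to 27, an L position)
n=36: L (options 32(W), 28(W) are all W)
n=37: L (options 33(W), 29(W) are all W)
n=38: L (options 34(W), 30(W) are all W)
n=39: L (options 35(W), 31(W) are all W)
n=40: W (go to 36, an L position)
n=41: W (go to 37, an L position)
n=42: W (go to 38, an L position)
n=43: W (go to 39, an L position)
n=44: W (go to 36, an L position)
n=45: W (go to 37, an L position)
The losing starting values of n are exactly the entries labelled L in this table (16 of them).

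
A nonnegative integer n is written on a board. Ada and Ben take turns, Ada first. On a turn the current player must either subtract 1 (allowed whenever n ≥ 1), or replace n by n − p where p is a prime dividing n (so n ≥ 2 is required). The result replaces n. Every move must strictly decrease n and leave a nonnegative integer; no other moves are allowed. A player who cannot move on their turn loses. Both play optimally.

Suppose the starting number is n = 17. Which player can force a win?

Ada wins.

Compute win/loss labels from the base case upward. A position with no move is L. Any other position is W if it can reach an L in one move, else L.
n=0: no move → L
n=1: →0(L), so W
n=2: →0(L), so W
n=3: →0(L), so W
n=4: →2(W), 3(W) — all W, so L
n=5: →0(L), so W
n=6: →4(L), so W
n=7: →0(L), so W
n=8: →6(W), 7(W) — all W, so L
n=9: →8(L), so W
n=10: →8(L), so W
n=11: →0(L), so W
n=12: →9(W), 10(W), 11(W) — all W, so L
n=13: →0(L), so W
n=14: →12(L), so W
n=15: →12(L), so W
n=16: →14(W), 15(W) — all W, so L
n=17: →0(L), so W
From 17 Ada can move to 0, reaching an L position.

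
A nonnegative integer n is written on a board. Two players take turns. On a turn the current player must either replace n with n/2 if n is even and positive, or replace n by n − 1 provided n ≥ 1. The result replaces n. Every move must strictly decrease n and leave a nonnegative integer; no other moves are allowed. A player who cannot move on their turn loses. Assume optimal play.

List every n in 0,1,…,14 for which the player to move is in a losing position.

0, 2, 5, 7, 9, 11, 13

Label each position W (a win for the player to move) or L (a loss). A position with no legal move is L; any other position is W exactly when some move reaches an L, and L when every move reaches a W.
n=0: no move → L
n=1: can move to 0, which is L ⇒ W
n=2: the only move is to 1(W), a W ⇒ L
n=3: can move to 2, which is L ⇒ W
n=4: can move to 2, which is L ⇒ W
n=5: the only move is to 4(W), a W ⇒ L
n=6: can move to 5, which is L ⇒ W
n=7: the only move is to 6(W), a W ⇒ L
n=8: can move to 7, which is L ⇒ W
n=9: the only move is to 8(W), a W ⇒ L
n=10: can move to 5, which is L ⇒ W
n=11: the only move is to 10(W), a W ⇒ L
n=12: can move to 11, which is L ⇒ W
n=13: the only move is to 12(W), a W ⇒ L
n=14: can move to 7, which is L ⇒ W
Reading off the rows marked L gives the requested list; there are 7 such values of n.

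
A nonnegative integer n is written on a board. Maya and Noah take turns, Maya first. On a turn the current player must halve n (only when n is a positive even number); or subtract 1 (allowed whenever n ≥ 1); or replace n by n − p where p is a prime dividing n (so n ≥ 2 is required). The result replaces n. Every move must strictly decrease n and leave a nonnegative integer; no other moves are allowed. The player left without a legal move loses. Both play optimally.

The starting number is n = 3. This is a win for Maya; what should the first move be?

Label each position W (a win for the player to move) or L (a loss). A position with no legal move is L; any other position is W exactly when some move reaches an L, and L when every move reaches a W.
n=0: no move → L
n=1: W (go to 0, an L position)
n=2: W (go to 0, an L position)
n=3: W (go to 0, an L position)
From 3, the L positions reachable in one move are: 0.

Move to 0.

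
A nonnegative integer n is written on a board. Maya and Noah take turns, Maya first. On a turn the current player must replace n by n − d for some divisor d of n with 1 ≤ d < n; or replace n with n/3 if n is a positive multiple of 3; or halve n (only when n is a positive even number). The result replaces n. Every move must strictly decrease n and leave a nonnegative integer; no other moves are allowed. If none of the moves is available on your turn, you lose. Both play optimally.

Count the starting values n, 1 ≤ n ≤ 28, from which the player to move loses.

12

Use the standard recursion: the mover loses at a terminal position; elsewhere, the mover wins exactly when some move hands the opponent an L position.
n=0: no move → L
n=1: no move → L
n=2: can move to 1, which is L ⇒ W
n=3: can move to 1, which is L ⇒ W
n=4: moves to 2(W), 3(W); every one is W ⇒ L
n=5: can move to 4, which is L ⇒ W
n=6: can move to 4, which is L ⇒ W
n=7: the only move is to 6(W), a W ⇒ L
n=8: can move to 4, which is L ⇒ W
n=9: moves to 3(W), 6(W), 8(W); every one is W ⇒ L
n=10: can move to 9, which is L ⇒ W
n=11: the only move is to 10(W), a W ⇒ L
n=12: can move to 4, which is L ⇒ W
n=13: the only move is to 12(W), a W ⇒ L
n=14: can move to 7, which is L ⇒ W
n=15: moves to 5(W), 10(W), 12(W), 14(W); every one is W ⇒ L
n=16: can move to 15, which is L ⇒ W
n=17: the only move is to 16(W), a W ⇒ L
n=18: can move to 9, which is L ⇒ W
n=19: the only move is to 18(W), a W ⇒ L
n=20: can move to 15, which is L ⇒ W
n=21: can move to 7, which is L ⇒ W
n=22: can move to 11, which is L ⇒ W
n=23: the only move is to 22(W), a W ⇒ L
n=24: can move to 23, which is L ⇒ W
n=25: moves to 20(W), 24(W); every one is W ⇒ L
n=26: can move to 13, which is L ⇒ W
n=27: can move to 9, which is L ⇒ W
n=28: moves to 14(W), 21(W), 24(W), 26(W), 27(W); every one is W ⇒ L
L entries with 1 ≤ n ≤ 28 (n=0 is outside the asked range and is not counted): n = 1, 4, 7, 9, 11, 13, 15, 17, 19, 23, 25, 28; that makes 12.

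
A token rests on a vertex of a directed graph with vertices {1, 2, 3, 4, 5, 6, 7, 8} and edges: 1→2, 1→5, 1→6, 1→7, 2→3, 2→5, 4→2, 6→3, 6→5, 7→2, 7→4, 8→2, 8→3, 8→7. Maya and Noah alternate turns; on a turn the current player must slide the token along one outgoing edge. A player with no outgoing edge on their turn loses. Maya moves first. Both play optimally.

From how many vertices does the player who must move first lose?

Build the W/L table. Terminal = L. A non-terminal position is W if it has a move to some L; otherwise it is L.
Every edge goes from a vertex to one that appears earlier in the order 3, 5, 6, 2, 4, 7, 1, 8, so processing vertices in that order labels each vertex after all of its successors.
3: no outgoing edge → L
5: no outgoing edge → L
6: →5(L), so W
2: →5(L), so W
4: →2(W) only, which is W, so L
7: →4(L), so W
1: →5(L), so W
8: →3(L), so W
The L vertices are 3, 4, 5; that is 3 in all.

3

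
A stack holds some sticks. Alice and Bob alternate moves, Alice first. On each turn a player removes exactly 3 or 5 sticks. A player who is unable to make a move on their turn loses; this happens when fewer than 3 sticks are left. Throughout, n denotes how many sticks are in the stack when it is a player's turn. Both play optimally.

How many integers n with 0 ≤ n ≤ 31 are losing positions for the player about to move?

12

Build the W/L table. Terminal = L. A non-terminal position is W if it has a move to some L; otherwise it is L.
n=0: no move → L
n=1: no move → L
n=2: no move → L
n=3: W (go to 0, an L position)
n=4: W (go to 1, an L position)
n=5: W (go to 2, an L position)
n=6: W (go to 1, an L position)
n=7: W (go to 2, an L position)
n=8: L (options 5(W), 3(W) are all W)
n=9: L (options 6(W), 4(W) are all W)
n=10: L (options 7(W), 5(W) are all W)
n=11: W (go to 8, an L position)
n=12: W (go to 9, an L position)
n=13: W (go to 10, an L position)
n=14: W (go to 9, an L position)
n=15: W (go to 10, an L position)
n=16: L (options 13(W), 11(W) are all W)
n=17: L (options 14(W), 12(W) are all W)
n=18: L (options 15(W), 13(W) are all W)
n=19: W (go to 16, an L position)
n=20: W (go to 17, an L position)
n=21: W (go to 18, an L position)
n=22: W (go to 17, an L position)
n=23: W (go to 18, an L position)
n=24: L (options 21(W), 19(W) are all W)
n=25: L (options 22(W), 20(W) are all W)
n=26: L (options 23(W), 21(W) are all W)
n=27: W (go to 24, an L position)
n=28: W (go to 25, an L position)
n=29: W (go to 26, an L position)
n=30: W (go to 25, an L position)
n=31: W (go to 26, an L position)
L entries with 0 ≤ n ≤ 31: n = 0, 1, 2, 8, 9, 10, 16, 17, 18, 24, 25, 26; that makes 12.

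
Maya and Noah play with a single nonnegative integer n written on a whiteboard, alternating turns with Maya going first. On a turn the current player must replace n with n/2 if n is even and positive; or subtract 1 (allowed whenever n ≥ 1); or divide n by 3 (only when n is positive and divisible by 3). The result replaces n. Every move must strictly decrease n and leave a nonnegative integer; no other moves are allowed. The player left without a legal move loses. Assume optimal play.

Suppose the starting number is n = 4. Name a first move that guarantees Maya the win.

Move to 2.

Positions with no move are L. A position that does have a move is losing for the player to move precisely when every available move leads to a winning position for the opponent. Fill in the labels:
n=0: no move → L
n=1: W (go to 0, an L position)
n=2: L (sole option 1(W) is W)
n=3: W (go to 2, an L position)
n=4: W (go to 2, an L position)
From 4, the L positions reachable in one move are: 2.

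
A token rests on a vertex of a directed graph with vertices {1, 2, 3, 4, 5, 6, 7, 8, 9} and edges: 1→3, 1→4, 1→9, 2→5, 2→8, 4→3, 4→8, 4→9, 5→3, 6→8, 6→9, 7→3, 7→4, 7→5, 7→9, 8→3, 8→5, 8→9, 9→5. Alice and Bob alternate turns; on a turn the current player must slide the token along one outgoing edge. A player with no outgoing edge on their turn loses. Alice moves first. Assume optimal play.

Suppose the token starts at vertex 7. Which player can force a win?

Classify positions by backward induction: terminal positions (no move available) are L. From any other position, the mover wins iff some move reaches an L.
Every edge goes from a vertex to one that appears earlier in the order 3, 5, 9, 8, 4, 1, 7, 6, 2, so processing vertices in that order labels each vertex after all of its successors.
3: no outgoing edge → L
5: can move to 3, which is L ⇒ W
9: the only move is to 5(W), a W ⇒ L
8: can move to 9, which is L ⇒ W
4: can move to 9, which is L ⇒ W
1: can move to 9, which is L ⇒ W
7: can move to 9, which is L ⇒ W
6: can move to 9, which is L ⇒ W
2: moves to 8(W), 5(W); every one is W ⇒ L
From 7 Alice can move to 9, reaching an L position.

Alice wins.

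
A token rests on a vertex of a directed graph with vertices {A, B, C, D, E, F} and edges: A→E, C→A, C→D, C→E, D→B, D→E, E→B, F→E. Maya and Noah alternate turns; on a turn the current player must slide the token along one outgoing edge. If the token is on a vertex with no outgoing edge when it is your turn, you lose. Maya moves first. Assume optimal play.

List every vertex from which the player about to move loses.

A, B, F

Classify positions by backward induction: terminal positions (no move available) are L. From any other position, the mover wins iff some move reaches an L.
Every edge goes from a vertex to one that appears earlier in the order B, E, F, D, A, C, so processing vertices in that order labels each vertex after all of its successors.
B: no outgoing edge → L
E: W (go to B, an L position)
F: L (sole option E(W) is W)
D: W (go to B, an L position)
A: L (sole option E(W) is W)
C: W (go to A, an L position)
The losing starting vertices are exactly the entries labelled L in this table (3 of them).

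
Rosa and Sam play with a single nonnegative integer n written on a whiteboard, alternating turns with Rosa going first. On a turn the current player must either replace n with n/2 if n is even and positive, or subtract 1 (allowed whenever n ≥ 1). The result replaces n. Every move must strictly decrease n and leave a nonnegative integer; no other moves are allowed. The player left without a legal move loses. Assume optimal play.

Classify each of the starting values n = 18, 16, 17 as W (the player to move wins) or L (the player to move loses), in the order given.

18: W, 16: W, 17: L

Use the standard recursion: the mover loses at a terminal position; elsewhere, the mover wins exactly when some move hands the opponent an L position.
n=0: no move → L
n=1: →0(L), so W
n=2: →1(W) only, which is W, so L
n=3: →2(L), so W
n=4: →2(L), so W
n=5: →4(W) only, which is W, so L
n=6: →5(L), so W
n=7: →6(W) only, which is W, so L
n=8: →7(L), so W
n=9: →8(W) only, which is W, so L
n=10: →5(L), so W
n=11: →10(W) only, which is W, so L
n=12: →11(L), so W
n=13: →12(W) only, which is W, so L
n=14: →7(L), so W
n=15: →14(W) only, which is W, so L
n=16: →15(L), so W
n=17: →16(W) only, which is W, so L
n=18: →9(L), so W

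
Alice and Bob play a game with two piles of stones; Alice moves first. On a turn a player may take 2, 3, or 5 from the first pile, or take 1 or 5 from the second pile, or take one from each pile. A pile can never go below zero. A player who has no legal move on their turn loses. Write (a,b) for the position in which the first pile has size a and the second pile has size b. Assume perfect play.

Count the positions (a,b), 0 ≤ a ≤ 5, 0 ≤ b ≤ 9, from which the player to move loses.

Positions with no move are L. A position that does have a move is losing for the player to move precisely when every available move leads to a winning position for the opponent. Fill in the labels:
Every move lowers a or b (never raises either), so fill the grid row by row in increasing a, and left to right within a row: each cell's successors are then already labelled.
      b=0  b=1  b=2  b=3  b=4  b=5  b=6  b=7  b=8  b=9
a=0:    L    W    L    W    L    W    L    W    L    W
a=1:    L    W    L    W    L    W    L    W    L    W
a=2:    W    W    W    W    W    W    W    W    W    W
a=3:    W    L    W    L    W    L    W    L    W    L
a=4:    W    L    W    L    W    L    W    L    W    L
a=5:    W    W    W    W    W    W    W    W    W    W
Cells with no legal move (terminal, hence L): (0,0), (1,0).
The remaining L cells, each justified by listing all of its moves:
(0,2): L (sole option (0,1)(W) is W)
(0,4): L (sole option (0,3)(W) is W)
(0,6): L (options (0,5)(W), (0,1)(W) are all W)
(0,8): L (options (0,7)(W), (0,3)(W) are all W)
(1,2): L (options (1,1)(W), (0,1)(W) are all W)
(1,4): L (options (1,3)(W), (0,3)(W) are all W)
(1,6): L (options (1,5)(W), (1,1)(W), (0,5)(W) are all W)
(1,8): L (options (1,7)(W), (1,3)(W), (0,7)(W) are all W)
(3,1): L (options (1,1)(W), (0,1)(W), (3,0)(W), (2,0)(W) are all W)
(3,3): L (options (1,3)(W), (0,3)(W), (3,2)(W), (2,2)(W) are all W)
(3,5): L (options (1,5)(W), (0,5)(W), (3,4)(W), (3,0)(W), (2,4)(W) are all W)
(3,7): L (options (1,7)(W), (0,7)(W), (3,6)(W), (3,2)(W), (2,6)(W) are all W)
(3,9): L (options (1,9)(W), (0,9)(W), (3,8)(W), (3,4)(W), (2,8)(W) are all W)
(4,1): L (options (2,1)(W), (1,1)(W), (4,0)(W), (3,0)(W) are all W)
(4,3): L (options (2,3)(W), (1,3)(W), (4,2)(W), (3,2)(W) are all W)
(4,5): L (options (2,5)(W), (1,5)(W), (4,4)(W), (4,0)(W), (3,4)(W) are all W)
(4,7): L (options (2,7)(W), (1,7)(W), (4,6)(W), (4,2)(W), (3,6)(W) are all W)
(4,9): L (options (2,9)(W), (1,9)(W), (4,8)(W), (4,4)(W), (3,8)(W) are all W)
Every other cell has at least one move into one of the L cells above, so it is W.
L cells per row: a=0: 5, a=1: 5, a=2: 0, a=3: 5, a=4: 5, a=5: 0; total 20.

20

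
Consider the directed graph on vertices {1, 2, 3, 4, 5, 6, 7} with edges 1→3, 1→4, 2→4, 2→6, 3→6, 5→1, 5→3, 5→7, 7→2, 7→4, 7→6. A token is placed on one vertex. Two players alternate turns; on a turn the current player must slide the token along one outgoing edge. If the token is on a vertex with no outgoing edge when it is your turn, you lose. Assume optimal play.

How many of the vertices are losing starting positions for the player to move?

3

Work bottom-up. With no move the player to move loses. Otherwise the position is W if at least one move leads to an L position for the opponent, and L if every move leads to a W.
Every edge goes from a vertex to one that appears earlier in the order 4, 6, 3, 2, 7, 1, 5, so processing vertices in that order labels each vertex after all of its successors.
4: no outgoing edge → L
6: no outgoing edge → L
3: reaches L-position 6 → W
2: reaches L-position 6 → W
7: reaches L-position 6 → W
1: reaches L-position 4 → W
5: only reaches 1(W), 7(W), 3(W), all W → L
The L vertices are 4, 5, 6; that is 3 in all.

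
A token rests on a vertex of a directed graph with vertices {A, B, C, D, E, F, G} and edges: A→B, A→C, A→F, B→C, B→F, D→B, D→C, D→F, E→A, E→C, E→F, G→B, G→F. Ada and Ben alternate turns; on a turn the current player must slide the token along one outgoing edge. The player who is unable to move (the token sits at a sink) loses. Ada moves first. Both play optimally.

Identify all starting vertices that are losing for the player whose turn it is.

Label each position W (a win for the player to move) or L (a loss). A position with no legal move is L; any other position is W exactly when some move reaches an L, and L when every move reaches a W.
Every edge goes from a vertex to one that appears earlier in the order C, F, B, D, A, E, G, so processing vertices in that order labels each vertex after all of its successors.
C: no outgoing edge → L
F: no outgoing edge → L
B: can move to F, which is L ⇒ W
D: can move to F, which is L ⇒ W
A: can move to F, which is L ⇒ W
E: can move to F, which is L ⇒ W
G: can move to F, which is L ⇒ W
Reading off the rows marked L gives the requested list; there are 2 such vertices.

C, F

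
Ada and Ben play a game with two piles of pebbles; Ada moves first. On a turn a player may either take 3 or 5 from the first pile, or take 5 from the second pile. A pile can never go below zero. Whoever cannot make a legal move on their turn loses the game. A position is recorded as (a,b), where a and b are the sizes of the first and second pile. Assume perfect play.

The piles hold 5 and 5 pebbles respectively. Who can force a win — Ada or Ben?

Compute win/loss labels from the base case upward. A position with no move is L. Any other position is W if it can reach an L in one move, else L.
No move ever increases a pile, so every position that can arise here has a ≤ 5 and b ≤ 5; it is enough to label the cells with 0 ≤ a ≤ 5 and 0 ≤ b ≤ 5.
Every move lowers a or b (never raises either), so fill the grid row by row in increasing a, and left to right within a row: each cell's successors are then already labelled.
      b=0  b=1  b=2  b=3  b=4  b=5
a=0:    L    L    L    L    L    W
a=1:    L    L    L    L    L    W
a=2:    L    L    L    L    L    W
a=3:    W    W    W    W    W    L
a=4:    W    W    W    W    W    L
a=5:    W    W    W    W    W    L
Cells with no legal move (terminal, hence L): (0,0), (0,1), (0,2), (0,3), (0,4), (1,0), (1,1), (1,2), (1,3), (1,4), (2,0), (2,1), (2,2), (2,3), (2,4).
The remaining L cells, each justified by listing all of its moves:
(3,5): only reaches (0,5)(W), (3,0)(W), all W → L
(4,5): only reaches (1,5)(W), (4,0)(W), all W → L
(5,5): only reaches (2,5)(W), (0,5)(W), (5,0)(W), all W → L
Every other cell has at least one move into one of the L cells above, so it is W.
Every move from (5,5) reaches a W position, so the mover loses.

Ben wins.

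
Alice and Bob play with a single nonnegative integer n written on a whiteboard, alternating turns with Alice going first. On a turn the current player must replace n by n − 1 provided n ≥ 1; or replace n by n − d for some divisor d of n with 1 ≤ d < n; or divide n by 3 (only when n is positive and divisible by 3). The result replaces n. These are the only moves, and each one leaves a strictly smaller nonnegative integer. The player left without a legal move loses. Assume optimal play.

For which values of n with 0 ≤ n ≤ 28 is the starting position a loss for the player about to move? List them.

0, 2, 5, 7, 9, 11, 13, 16, 19, 23, 25, 28

Positions with no move are L. A position that does have a move is losing for the player to move precisely when every available move leads to a winning position for the opponent. Fill in the labels:
n=0: no move → L
n=1: can move to 0, which is L ⇒ W
n=2: the only move is to 1(W), a W ⇒ L
n=3: can move to 2, which is L ⇒ W
n=4: can move to 2, which is L ⇒ W
n=5: the only move is to 4(W), a W ⇒ L
n=6: can move to 2, which is L ⇒ W
n=7: the only move is to 6(W), a W ⇒ L
n=8: can move to 7, which is L ⇒ W
n=9: moves to 3(W), 6(W), 8(W); every one is W ⇒ L
n=10: can move to 5, which is L ⇒ W
n=11: the only move is to 10(W), a W ⇒ L
n=12: can move to 9, which is L ⇒ W
n=13: the only move is to 12(W), a W ⇒ L
n=14: can move to 7, which is L ⇒ W
n=15: can move to 5, which is L ⇒ W
n=16: moves to 8(W), 12(W), 14(W), 15(W); every one is W ⇒ L
n=17: can move to 16, which is L ⇒ W
n=18: can move to 9, which is L ⇒ W
n=19: the only move is to 18(W), a W ⇒ L
n=20: can move to 16, which is L ⇒ W
n=21: can move to 7, which is L ⇒ W
n=22: can move to 11, which is L ⇒ W
n=23: the only move is to 22(W), a W ⇒ L
n=24: can move to 16, which is L ⇒ W
n=25: moves to 20(W), 24(W); every one is W ⇒ L
n=26: can move to 13, which is L ⇒ W
n=27: can move to 9, which is L ⇒ W
n=28: moves to 14(W), 21(W), 24(W), 26(W), 27(W); every one is W ⇒ L
Reading off the rows marked L gives the requested list; there are 12 such values of n.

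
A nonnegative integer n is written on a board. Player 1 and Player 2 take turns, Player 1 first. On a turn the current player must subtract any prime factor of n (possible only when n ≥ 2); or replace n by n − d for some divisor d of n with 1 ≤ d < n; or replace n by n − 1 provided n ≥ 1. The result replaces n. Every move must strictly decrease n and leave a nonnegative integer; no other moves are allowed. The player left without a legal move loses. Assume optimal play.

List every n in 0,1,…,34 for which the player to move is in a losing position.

Label each position W (a win for the player to move) or L (a loss). A position with no legal move is L; any other position is W exactly when some move reaches an L, and L when every move reaches a W.
n=0: no move → L
n=1: →0(L), so W
n=2: →0(L), so W
n=3: →0(L), so W
n=4: →2(W), 3(W) — all W, so L
n=5: →0(L), so W
n=6: →4(L), so W
n=7: →0(L), so W
n=8: →4(L), so W
n=9: →6(W), 8(W) — all W, so L
n=10: →9(L), so W
n=11: →0(L), so W
n=12: →9(L), so W
n=13: →0(L), so W
n=14: →7(W), 12(W), 13(W) — all W, so L
n=15: →14(L), so W
n=16: →14(L), so W
n=17: →0(L), so W
n=18: →9(L), so W
n=19: →0(L), so W
n=20: →10(W), 15(W), 16(W), 18(W), 19(W) — all W, so L
n=21: →14(L), so W
n=22: →20(L), so W
n=23: →0(L), so W
n=24: →20(L), so W
n=25: →20(L), so W
n=26: →13(W), 24(W), 25(W) — all W, so L
n=27: →26(L), so W
n=28: →14(L), so W
n=29: →0(L), so W
n=30: →20(L), so W
n=31: →0(L), so W
n=32: →16(W), 24(W), 28(W), 30(W), 31(W) — all W, so L
n=33: →32(L), so W
n=34: →32(L), so W
The losing starting values of n are exactly the entries labelled L in this table (7 of them).

0, 4, 9, 14, 20, 26, 32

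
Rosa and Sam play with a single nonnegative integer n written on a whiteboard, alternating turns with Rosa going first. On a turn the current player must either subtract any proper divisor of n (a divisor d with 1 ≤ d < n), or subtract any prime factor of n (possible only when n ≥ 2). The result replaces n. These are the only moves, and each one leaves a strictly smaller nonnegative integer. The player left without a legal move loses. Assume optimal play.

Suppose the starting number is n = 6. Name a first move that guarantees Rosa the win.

Move to 4.

Positions with no move are L. A position that does have a move is losing for the player to move precisely when every available move leads to a winning position for the opponent. Fill in the labels:
n=0: no move → L
n=1: no move → L
n=2: can move to 0, which is L ⇒ W
n=3: can move to 0, which is L ⇒ W
n=4: moves to 2(W), 3(W); every one is W ⇒ L
n=5: can move to 0, which is L ⇒ W
n=6: can move to 4, which is L ⇒ W
From 6, the L positions reachable in one move are: 4.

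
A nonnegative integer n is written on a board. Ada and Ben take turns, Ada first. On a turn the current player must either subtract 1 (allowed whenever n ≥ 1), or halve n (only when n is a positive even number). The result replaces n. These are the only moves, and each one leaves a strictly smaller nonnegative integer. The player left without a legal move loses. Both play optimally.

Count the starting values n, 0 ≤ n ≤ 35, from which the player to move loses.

Positions with no move are L. A position that does have a move is losing for the player to move precisely when every available move leads to a winning position for the opponent. Fill in the labels:
n=0: no move → L
n=1: reaches L-position 0 → W
n=2: only reaches 1(W), which is W → L
n=3: reaches L-position 2 → W
n=4: reaches L-position 2 → W
n=5: only reaches 4(W), which is W → L
n=6: reaches L-position 5 → W
n=7: only reaches 6(W), which is W → L
n=8: reaches L-position 7 → W
n=9: only reaches 8(W), which is W → L
n=10: reaches L-position 5 → W
n=11: only reaches 10(W), which is W → L
n=12: reaches L-position 11 → W
n=13: only reaches 12(W), which is W → L
n=14: reaches L-position 7 → W
n=15: only reaches 14(W), which is W → L
n=16: reaches L-position 15 → W
n=17: only reaches 16(W), which is W → L
n=18: reaches L-position 9 → W
n=19: only reaches 18(W), which is W → L
n=20: reaches L-position 19 → W
n=21: only reaches 20(W), which is W → L
n=22: reaches L-position 11 → W
n=23: only reaches 22(W), which is W → L
n=24: reaches L-position 23 → W
n=25: only reaches 24(W), which is W → L
n=26: reaches L-position 13 → W
n=27: only reaches 26(W), which is W → L
n=28: reaches L-position 27 → W
n=29: only reaches 28(W), which is W → L
n=30: reaches L-position 15 → W
n=31: only reaches 30(W), which is W → L
n=32: reaches L-position 31 → W
n=33: only reaches 32(W), which is W → L
n=34: reaches L-position 17 → W
n=35: only reaches 34(W), which is W → L
L entries with 0 ≤ n ≤ 35: n = 0, 2, 5, 7, 9, 11, 13, 15, 17, 19, 21, 23, 25, 27, 29, 31, 33, 35; that makes 18.

18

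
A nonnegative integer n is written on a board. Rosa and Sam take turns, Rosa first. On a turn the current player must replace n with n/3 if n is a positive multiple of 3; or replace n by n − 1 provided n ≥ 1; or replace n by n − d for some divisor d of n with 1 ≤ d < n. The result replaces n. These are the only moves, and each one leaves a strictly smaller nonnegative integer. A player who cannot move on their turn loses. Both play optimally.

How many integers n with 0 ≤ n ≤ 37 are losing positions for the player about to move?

15

Build the W/L table. Terminal = L. A non-terminal position is W if it has a move to some L; otherwise it is L.
n=0: no move → L
n=1: reaches L-position 0 → W
n=2: only reaches 1(W), which is W → L
n=3: reaches L-position 2 → W
n=4: reaches L-position 2 → W
n=5: only reaches 4(W), which is W → L
n=6: reaches L-position 2 → W
n=7: only reaches 6(W), which is W → L
n=8: reaches L-position 7 → W
n=9: only reaches 3(W), 6(W), 8(W), all W → L
n=10: reaches L-position 5 → W
n=11: only reaches 10(W), which is W → L
n=12: reaches L-position 9 → W
n=13: only reaches 12(W), which is W → L
n=14: reaches L-position 7 → W
n=15: reaches L-position 5 → W
n=16: only reaches 8(W), 12(W), 14(W), 15(W), all W → L
n=17: reaches L-position 16 → W
n=18: reaches L-position 9 → W
n=19: only reaches 18(W), which is W → L
n=20: reaches L-position 16 → W
n=21: reaches L-position 7 → W
n=22: reaches L-position 11 → W
n=23: only reaches 22(W), which is W → L
n=24: reaches L-position 16 → W
n=25: only reaches 20(W), 24(W), all W → L
n=26: reaches L-position 13 → W
n=27: reaches L-position 9 → W
n=28: only reaches 14(W), 21(W), 24(W), 26(W), 27(W), all W → L
n=29: reaches L-position 28 → W
n=30: reaches L-position 25 → W
n=31: only reaches 30(W), which is W → L
n=32: reaches L-position 16 → W
n=33: reaches L-position 11 → W
n=34: only reaches 17(W), 32(W), 33(W), all W → L
n=35: reaches L-position 28 → W
n=36: reaches L-position 34 → W
n=37: only reaches 36(W), which is W → L
L entries with 0 ≤ n ≤ 37: n = 0, 2, 5, 7, 9, 11, 13, 16, 19, 23, 25, 28, 31, 34, 37; that makes 15.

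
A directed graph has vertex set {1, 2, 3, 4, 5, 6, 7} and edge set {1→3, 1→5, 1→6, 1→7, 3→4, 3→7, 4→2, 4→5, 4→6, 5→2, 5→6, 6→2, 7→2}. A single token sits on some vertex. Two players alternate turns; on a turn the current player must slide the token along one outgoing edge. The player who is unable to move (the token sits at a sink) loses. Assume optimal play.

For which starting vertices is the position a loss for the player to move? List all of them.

Classify positions by backward induction: terminal positions (no move available) are L. From any other position, the mover wins iff some move reaches an L.
Every edge goes from a vertex to one that appears earlier in the order 2, 6, 5, 4, 7, 3, 1, so processing vertices in that order labels each vertex after all of its successors.
2: no outgoing edge → L
6: W (go to 2, an L position)
5: W (go to 2, an L position)
4: W (go to 2, an L position)
7: W (go to 2, an L position)
3: L (options 7(W), 4(W) are all W)
1: W (go to 3, an L position)
Reading off the rows marked L gives the requested list; there are 2 such vertices.

2, 3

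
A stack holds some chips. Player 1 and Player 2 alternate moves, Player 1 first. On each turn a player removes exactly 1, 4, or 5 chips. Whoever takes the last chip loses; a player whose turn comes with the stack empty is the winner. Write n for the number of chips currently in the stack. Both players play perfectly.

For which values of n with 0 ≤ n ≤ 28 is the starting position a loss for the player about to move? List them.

Classify positions by backward induction: terminal positions (no move available) are W. From any other position, the mover wins iff some move reaches an L.
n=0: no move; the opponent has just taken the last chip and therefore loses → W
n=1: the only move is to 0(W), a W ⇒ L
n=2: can move to 1, which is L ⇒ W
n=3: the only move is to 2(W), a W ⇒ L
n=4: can move to 3, which is L ⇒ W
n=5: can move to 1, which is L ⇒ W
n=6: can move to 1, which is L ⇒ W
n=7: can move to 3, which is L ⇒ W
n=8: can move to 3, which is L ⇒ W
n=9: moves to 8(W), 5(W), 4(W); every one is W ⇒ L
n=10: can move to 9, which is L ⇒ W
n=11: moves to 10(W), 7(W), 6(W); every one is W ⇒ L
n=12: can move to 11, which is L ⇒ W
n=13: can move to 9, which is L ⇒ W
n=14: can move to 9, which is L ⇒ W
n=15: can move to 11, which is L ⇒ W
n=16: can move to 11, which is L ⇒ W
n=17: moves to 16(W), 13(W), 12(W); every one is W ⇒ L
n=18: can move to 17, which is L ⇒ W
n=19: moves to 18(W), 15(W), 14(W); every one is W ⇒ L
n=20: can move to 19, which is L ⇒ W
n=21: can move to 17, which is L ⇒ W
n=22: can move to 17, which is L ⇒ W
n=23: can move to 19, which is L ⇒ W
n=24: can move to 19, which is L ⇒ W
n=25: moves to 24(W), 21(W), 20(W); every one is W ⇒ L
n=26: can move to 25, which is L ⇒ W
n=27: moves to 26(W), 23(W), 22(W); every one is W ⇒ L
n=28: can move to 27, which is L ⇒ W
The losing starting values of n are exactly the entries labelled L in this table (8 of them).

1, 3, 9, 11, 17, 19, 25, 27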